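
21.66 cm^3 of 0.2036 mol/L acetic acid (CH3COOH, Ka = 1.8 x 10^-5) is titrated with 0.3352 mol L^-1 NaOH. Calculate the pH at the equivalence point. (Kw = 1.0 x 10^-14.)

8.92

n(CH3COOH) = 0.2036 x 0.02166 = 0.004410 mol; V(NaOH) at equivalence = 0.004410/0.3352 = 0.01316 L.
At equivalence all the acid is converted to CH3COO-; total volume = 0.02166 + 0.01316 = 0.03482 L, so [CH3COO-] = 0.004410/0.03482 = 0.1267 M.
Kb = Kw/Ka = 1.0e-14 / 1.8 x 10^-5 = 5.56e-10.
[OH^-] = sqrt(Kb x [CH3COO-]) = sqrt(5.56e-10 x 0.1267) = 8.39e-6 M.
pOH = 5.08, so pH = 14.00 - 5.08 = 8.92.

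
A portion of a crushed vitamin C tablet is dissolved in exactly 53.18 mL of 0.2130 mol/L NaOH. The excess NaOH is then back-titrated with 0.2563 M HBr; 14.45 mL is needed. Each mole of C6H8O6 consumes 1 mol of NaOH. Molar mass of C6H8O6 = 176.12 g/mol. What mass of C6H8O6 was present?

1.34 g

Total n(NaOH) added = 0.2130 x 0.05318 = 0.01133 mol.
n(HBr) used = 0.2563 x 0.01445 = 0.003704 mol, which equals the excess n(NaOH).
So n(NaOH) consumed by the sample = 0.01133 - 0.003704 = 0.007624 mol.
n(C6H8O6) = 0.007624 / 1 = 0.007624 mol.
mass = 0.007624 mol x 176.12 g/mol = 1.34 g.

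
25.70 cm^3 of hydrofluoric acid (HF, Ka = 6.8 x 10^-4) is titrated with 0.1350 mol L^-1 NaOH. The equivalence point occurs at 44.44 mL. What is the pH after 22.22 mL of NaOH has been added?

22.22 mL is exactly half the equivalence volume (44.44/2), i.e. the half-equivalence point.
There, n(HA) = n(A^-), so pH = pKa = -log(6.8 x 10^-4) = 3.17.

3.17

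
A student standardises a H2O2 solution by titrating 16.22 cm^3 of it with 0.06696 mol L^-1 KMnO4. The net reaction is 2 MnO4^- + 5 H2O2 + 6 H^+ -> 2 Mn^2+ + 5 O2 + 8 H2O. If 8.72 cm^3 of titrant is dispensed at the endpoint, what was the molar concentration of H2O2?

n(KMnO4) = 0.06696 x 0.008720 = 0.0005839 mol.
From the balanced equation, 2 mol KMnO4 reacts with 5 mol H2O2, so n(H2O2) = 0.0005839 x 5/2 = 0.001460 mol.
[H2O2] = 0.001460 / 0.01622 L = 0.0900 M.

0.0900 M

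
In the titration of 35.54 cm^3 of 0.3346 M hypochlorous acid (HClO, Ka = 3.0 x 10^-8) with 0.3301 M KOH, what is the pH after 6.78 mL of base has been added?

6.89

Initial n(HClO) = 0.3346 x 0.03554 = 0.01189 mol.
n(KOH) added = 0.3301 x 0.006780 = 0.002238 mol, converting that many moles of HClO to ClO-.
Remaining n(HClO) = 0.009654 mol; n(ClO-) = 0.002238 mol.
By Henderson-Hasselbalch, pH = pKa + log([A^-]/[HA]) = 7.52 + log(0.002238/0.009654) = 7.52 + (-0.63) = 6.89.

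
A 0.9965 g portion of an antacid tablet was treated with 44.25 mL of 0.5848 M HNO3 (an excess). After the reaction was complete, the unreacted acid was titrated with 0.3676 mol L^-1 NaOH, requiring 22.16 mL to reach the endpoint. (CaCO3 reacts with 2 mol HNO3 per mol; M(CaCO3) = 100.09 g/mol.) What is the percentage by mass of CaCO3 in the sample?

Total n(HNO3) added = 0.5848 x 0.04425 = 0.02588 mol.
n(NaOH) used = 0.3676 x 0.02216 = 0.008146 mol, which equals the excess n(HNO3).
So n(HNO3) consumed by the sample = 0.02588 - 0.008146 = 0.01773 mol.
n(CaCO3) = 0.01773 / 2 = 0.008866 mol.
mass CaCO3 = 0.008866 x 100.09 = 0.8874 g, so %CaCO3 = 0.8874/0.9965 x 100 = 89.0%.

89.0%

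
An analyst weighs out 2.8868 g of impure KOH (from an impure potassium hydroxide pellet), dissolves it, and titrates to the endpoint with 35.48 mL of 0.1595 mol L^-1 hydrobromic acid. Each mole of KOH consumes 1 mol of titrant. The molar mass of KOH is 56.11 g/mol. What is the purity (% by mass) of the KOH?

n(HBr) = 0.1595 x 0.03548 = 0.005659 mol.
n(KOH) = 0.005659 / 1 = 0.005659 mol.
mass of KOH = 0.005659 x 56.11 = 0.3175 g.
% purity = 0.3175 / 2.8868 x 100 = 11.0%.

11.0%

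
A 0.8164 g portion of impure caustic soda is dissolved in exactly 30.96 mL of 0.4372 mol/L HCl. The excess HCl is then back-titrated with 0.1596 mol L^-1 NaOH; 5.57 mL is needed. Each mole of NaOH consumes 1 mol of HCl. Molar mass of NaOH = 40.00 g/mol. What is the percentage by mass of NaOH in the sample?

62.0%

Total n(HCl) added = 0.4372 x 0.03096 = 0.01354 mol.
n(NaOH) used = 0.1596 x 0.005570 = 0.0008890 mol, which equals the excess n(HCl).
So n(HCl) consumed by the sample = 0.01354 - 0.0008890 = 0.01265 mol.
n(NaOH) = 0.01265 / 1 = 0.01265 mol.
mass NaOH = 0.01265 x 40.00 = 0.5059 g, so %NaOH = 0.5059/0.8164 x 100 = 62.0%.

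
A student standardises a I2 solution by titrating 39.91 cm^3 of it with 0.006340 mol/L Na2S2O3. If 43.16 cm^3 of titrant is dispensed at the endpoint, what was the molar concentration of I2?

0.00343 M

n(Na2S2O3) = 0.006340 x 0.04316 = 0.0002736 mol.
From the balanced equation, 2 mol Na2S2O3 reacts with 1 mol I2, so n(I2) = 0.0002736 x 1/2 = 0.0001368 mol.
[I2] = 0.0001368 / 0.03991 L = 0.00343 M.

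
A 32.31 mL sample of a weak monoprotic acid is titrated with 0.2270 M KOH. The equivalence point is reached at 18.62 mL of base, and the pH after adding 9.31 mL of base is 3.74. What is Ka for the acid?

1.8 x 10^-4

9.31 mL is half of the equivalence volume, so this is the half-equivalence point where [HA] = [A^-].
At half-equivalence pH = pKa, so pKa = 3.74.
Ka = 10^(-3.74) = 1.8 x 10^-4.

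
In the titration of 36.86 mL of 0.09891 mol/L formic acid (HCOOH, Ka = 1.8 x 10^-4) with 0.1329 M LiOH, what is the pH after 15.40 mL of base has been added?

3.85

Initial n(HCOOH) = 0.09891 x 0.03686 = 0.003646 mol.
n(LiOH) added = 0.1329 x 0.01540 = 0.002047 mol, converting that many moles of HCOOH to HCOO-.
Remaining n(HCOOH) = 0.001599 mol; n(HCOO-) = 0.002047 mol.
By Henderson-Hasselbalch, pH = pKa + log([A^-]/[HA]) = 3.74 + log(0.002047/0.001599) = 3.74 + (+0.11) = 3.85.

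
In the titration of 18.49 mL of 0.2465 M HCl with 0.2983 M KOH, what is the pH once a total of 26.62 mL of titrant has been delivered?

12.88

n(acid) = 0.2465 x 0.01849 = 0.004558 mol; n(KOH) added = 0.2983 x 0.02662 = 0.007941 mol.
Base is in excess by 0.007941 - 0.004558 = 0.003383 mol in a total volume of 0.04511 L.
[OH^-] = 0.003383/0.04511 = 0.07499 M, so pOH = 1.12 and pH = 14.00 - 1.12 = 12.88.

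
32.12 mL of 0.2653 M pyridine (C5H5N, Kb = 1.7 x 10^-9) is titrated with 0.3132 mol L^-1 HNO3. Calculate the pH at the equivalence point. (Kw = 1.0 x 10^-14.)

3.04

n(C5H5N) = 0.2653 x 0.03212 = 0.008521 mol; V(HNO3) at equivalence = 0.008521/0.3132 = 0.02721 L.
At equivalence the base is fully converted to C5H5NH+; total volume = 0.05933 L, so [C5H5NH+] = 0.008521/0.05933 = 0.1436 M.
Ka(C5H5NH+) = Kw/Kb = 1.0e-14 / 1.7 x 10^-9 = 5.88e-6.
[H^+] = sqrt(Ka x [C5H5NH+]) = sqrt(5.88e-6 x 0.1436) = 0.000919 M.
pH = -log(0.000919) = 3.04.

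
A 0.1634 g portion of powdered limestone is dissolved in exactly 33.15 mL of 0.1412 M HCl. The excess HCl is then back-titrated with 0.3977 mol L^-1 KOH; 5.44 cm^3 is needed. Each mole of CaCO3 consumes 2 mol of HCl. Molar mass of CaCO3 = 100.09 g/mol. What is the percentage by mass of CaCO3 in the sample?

77.1%

Total n(HCl) added = 0.1412 x 0.03315 = 0.004681 mol.
n(KOH) used = 0.3977 x 0.005440 = 0.002163 mol, which equals the excess n(HCl).
So n(HCl) consumed by the sample = 0.004681 - 0.002163 = 0.002517 mol.
n(CaCO3) = 0.002517 / 2 = 0.001259 mol.
mass CaCO3 = 0.001259 x 100.09 = 0.1260 g, so %CaCO3 = 0.1260/0.1634 x 100 = 77.1%.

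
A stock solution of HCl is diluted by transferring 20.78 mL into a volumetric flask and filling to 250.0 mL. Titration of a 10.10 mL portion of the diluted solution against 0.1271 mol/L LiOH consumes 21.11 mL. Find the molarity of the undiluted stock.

n(LiOH) = 0.1271 x 0.02111 = 0.002683 mol.
n(HCl) in the aliquot = 0.002683 mol.
[diluted HCl] = 0.002683 / 0.01010 = 0.2657 M.
Dilution factor = 250.0/20.78 = 12.03, so [stock] = 0.2657 x 12.03 = 3.20 M.

3.20 M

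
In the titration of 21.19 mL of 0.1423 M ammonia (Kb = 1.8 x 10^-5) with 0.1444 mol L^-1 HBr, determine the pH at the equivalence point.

n(NH3) = 0.1423 x 0.02119 = 0.003015 mol; V(HBr) at equivalence = 0.003015/0.1444 = 0.02088 L.
At equivalence the base is fully converted to NH4+; total volume = 0.04207 L, so [NH4+] = 0.003015/0.04207 = 0.07167 M.
Ka(NH4+) = Kw/Kb = 1.0e-14 / 1.8 x 10^-5 = 5.56e-10.
[H^+] = sqrt(Ka x [NH4+]) = sqrt(5.56e-10 x 0.07167) = 6.31e-6 M.
pH = -log(6.31e-6) = 5.20.

5.20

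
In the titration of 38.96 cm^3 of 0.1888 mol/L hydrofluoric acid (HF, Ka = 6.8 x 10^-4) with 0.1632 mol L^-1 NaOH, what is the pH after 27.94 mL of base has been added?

Initial n(HF) = 0.1888 x 0.03896 = 0.007356 mol.
n(NaOH) added = 0.1632 x 0.02794 = 0.004560 mol, converting that many moles of HF to F-.
Remaining n(HF) = 0.002796 mol; n(F-) = 0.004560 mol.
By Henderson-Hasselbalch, pH = pKa + log([A^-]/[HA]) = 3.17 + log(0.004560/0.002796) = 3.17 + (+0.21) = 3.38.

3.38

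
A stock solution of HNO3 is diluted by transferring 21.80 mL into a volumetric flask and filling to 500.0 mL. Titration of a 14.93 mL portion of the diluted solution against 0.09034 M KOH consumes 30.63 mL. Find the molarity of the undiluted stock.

4.25 M

n(KOH) = 0.09034 x 0.03063 = 0.002767 mol.
n(HNO3) in the aliquot = 0.002767 mol.
[diluted HNO3] = 0.002767 / 0.01493 = 0.1853 M.
Dilution factor = 500.0/21.80 = 22.94, so [stock] = 0.1853 x 22.94 = 4.25 M.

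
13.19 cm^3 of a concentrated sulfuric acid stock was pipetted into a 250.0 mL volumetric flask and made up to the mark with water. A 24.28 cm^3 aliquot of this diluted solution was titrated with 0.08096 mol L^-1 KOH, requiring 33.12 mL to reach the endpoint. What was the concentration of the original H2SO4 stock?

1.05 M

n(KOH) = 0.08096 x 0.03312 = 0.002681 mol.
n(H2SO4) in the aliquot = 0.002681 x 1/2 = 0.001341 mol.
[diluted H2SO4] = 0.001341 / 0.02428 = 0.05522 M.
Dilution factor = 250.0/13.19 = 18.95, so [stock] = 0.05522 x 18.95 = 1.05 M.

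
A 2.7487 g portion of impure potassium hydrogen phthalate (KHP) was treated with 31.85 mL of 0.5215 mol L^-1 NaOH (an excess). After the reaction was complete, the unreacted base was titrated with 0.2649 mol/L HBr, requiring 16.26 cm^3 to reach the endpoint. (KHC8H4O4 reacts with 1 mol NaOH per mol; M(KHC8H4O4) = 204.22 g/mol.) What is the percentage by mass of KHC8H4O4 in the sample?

91.4%

Total n(NaOH) added = 0.5215 x 0.03185 = 0.01661 mol.
n(HBr) used = 0.2649 x 0.01626 = 0.004307 mol, which equals the excess n(NaOH).
So n(NaOH) consumed by the sample = 0.01661 - 0.004307 = 0.01230 mol.
n(KHC8H4O4) = 0.01230 / 1 = 0.01230 mol.
mass KHC8H4O4 = 0.01230 x 204.22 = 2.512 g, so %KHC8H4O4 = 2.512/2.7487 x 100 = 91.4%.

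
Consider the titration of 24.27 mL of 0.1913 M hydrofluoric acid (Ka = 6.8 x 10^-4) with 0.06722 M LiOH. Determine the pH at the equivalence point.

n(HF) = 0.1913 x 0.02427 = 0.004643 mol; V(LiOH) at equivalence = 0.004643/0.06722 = 0.06907 L.
At equivalence all the acid is converted to F-; total volume = 0.02427 + 0.06907 = 0.09334 L, so [F-] = 0.004643/0.09334 = 0.04974 M.
Kb = Kw/Ka = 1.0e-14 / 6.8 x 10^-4 = 1.47e-11.
[OH^-] = sqrt(Kb x [F-]) = sqrt(1.47e-11 x 0.04974) = 8.55e-7 M.
pOH = 6.07, so pH = 14.00 - 6.07 = 7.93.

7.93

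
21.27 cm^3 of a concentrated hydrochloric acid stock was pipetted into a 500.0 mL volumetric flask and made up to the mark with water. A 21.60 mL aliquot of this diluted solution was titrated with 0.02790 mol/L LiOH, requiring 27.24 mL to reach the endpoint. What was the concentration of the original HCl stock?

n(LiOH) = 0.02790 x 0.02724 = 0.0007600 mol.
n(HCl) in the aliquot = 0.0007600 mol.
[diluted HCl] = 0.0007600 / 0.02160 = 0.03518 M.
Dilution factor = 500.0/21.27 = 23.51, so [stock] = 0.03518 x 23.51 = 0.827 M.

0.827 M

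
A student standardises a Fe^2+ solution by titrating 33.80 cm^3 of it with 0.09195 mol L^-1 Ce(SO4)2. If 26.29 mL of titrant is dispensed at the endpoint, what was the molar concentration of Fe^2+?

n(Ce(SO4)2) = 0.09195 x 0.02629 = 0.002417 mol.
From the balanced equation, 1 mol Ce(SO4)2 reacts with 1 mol Fe^2+, so n(Fe^2+) = 0.002417 x 1/1 = 0.002417 mol.
[Fe^2+] = 0.002417 / 0.03380 L = 0.0715 M.

0.0715 M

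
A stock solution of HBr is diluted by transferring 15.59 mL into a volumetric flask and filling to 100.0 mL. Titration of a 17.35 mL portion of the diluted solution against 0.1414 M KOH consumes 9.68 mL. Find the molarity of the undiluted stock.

0.506 M

n(KOH) = 0.1414 x 0.009680 = 0.001369 mol.
n(HBr) in the aliquot = 0.001369 mol.
[diluted HBr] = 0.001369 / 0.01735 = 0.07889 M.
Dilution factor = 100.0/15.59 = 6.414, so [stock] = 0.07889 x 6.414 = 0.506 M.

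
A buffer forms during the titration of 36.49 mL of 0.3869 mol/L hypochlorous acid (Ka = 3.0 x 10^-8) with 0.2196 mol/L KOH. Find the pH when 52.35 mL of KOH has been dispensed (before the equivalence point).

8.16

Initial n(HClO) = 0.3869 x 0.03649 = 0.01412 mol.
n(KOH) added = 0.2196 x 0.05235 = 0.01150 mol, converting that many moles of HClO to ClO-.
Remaining n(HClO) = 0.002622 mol; n(ClO-) = 0.01150 mol.
By Henderson-Hasselbalch, pH = pKa + log([A^-]/[HA]) = 7.52 + log(0.01150/0.002622) = 7.52 + (+0.64) = 8.16.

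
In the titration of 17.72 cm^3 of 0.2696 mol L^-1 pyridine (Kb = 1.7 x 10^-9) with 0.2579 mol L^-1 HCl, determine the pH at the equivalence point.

3.06

n(C5H5N) = 0.2696 x 0.01772 = 0.004777 mol; V(HCl) at equivalence = 0.004777/0.2579 = 0.01852 L.
At equivalence the base is fully converted to C5H5NH+; total volume = 0.03624 L, so [C5H5NH+] = 0.004777/0.03624 = 0.1318 M.
Ka(C5H5NH+) = Kw/Kb = 1.0e-14 / 1.7 x 10^-9 = 5.88e-6.
[H^+] = sqrt(Ka x [C5H5NH+]) = sqrt(5.88e-6 x 0.1318) = 0.000881 M.
pH = -log(0.000881) = 3.06.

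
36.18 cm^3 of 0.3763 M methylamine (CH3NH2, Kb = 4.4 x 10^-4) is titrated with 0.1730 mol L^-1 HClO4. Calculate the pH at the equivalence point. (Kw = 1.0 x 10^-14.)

n(CH3NH2) = 0.3763 x 0.03618 = 0.01361 mol; V(HClO4) at equivalence = 0.01361/0.1730 = 0.07870 L.
At equivalence the base is fully converted to CH3NH3+; total volume = 0.1149 L, so [CH3NH3+] = 0.01361/0.1149 = 0.1185 M.
Ka(CH3NH3+) = Kw/Kb = 1.0e-14 / 4.4 x 10^-4 = 2.27e-11.
[H^+] = sqrt(Ka x [CH3NH3+]) = sqrt(2.27e-11 x 0.1185) = 1.64e-6 M.
pH = -log(1.64e-6) = 5.78.

5.78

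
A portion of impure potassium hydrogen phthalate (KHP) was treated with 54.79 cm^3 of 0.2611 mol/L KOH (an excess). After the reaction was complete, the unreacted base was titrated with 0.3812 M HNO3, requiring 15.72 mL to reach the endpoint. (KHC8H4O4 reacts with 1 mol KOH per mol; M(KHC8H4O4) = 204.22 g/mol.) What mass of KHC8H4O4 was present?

Total n(KOH) added = 0.2611 x 0.05479 = 0.01431 mol.
n(HNO3) used = 0.3812 x 0.01572 = 0.005992 mol, which equals the excess n(KOH).
So n(KOH) consumed by the sample = 0.01431 - 0.005992 = 0.008313 mol.
n(KHC8H4O4) = 0.008313 / 1 = 0.008313 mol.
mass = 0.008313 mol x 204.22 g/mol = 1.70 g.

1.70 g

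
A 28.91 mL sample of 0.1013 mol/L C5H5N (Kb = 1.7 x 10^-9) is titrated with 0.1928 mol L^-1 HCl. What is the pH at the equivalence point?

3.20

n(C5H5N) = 0.1013 x 0.02891 = 0.002929 mol; V(HCl) at equivalence = 0.002929/0.1928 = 0.01519 L.
At equivalence the base is fully converted to C5H5NH+; total volume = 0.04410 L, so [C5H5NH+] = 0.002929/0.04410 = 0.06641 M.
Ka(C5H5NH+) = Kw/Kb = 1.0e-14 / 1.7 x 10^-9 = 5.88e-6.
[H^+] = sqrt(Ka x [C5H5NH+]) = sqrt(5.88e-6 x 0.06641) = 0.000625 M.
pH = -log(0.000625) = 3.20.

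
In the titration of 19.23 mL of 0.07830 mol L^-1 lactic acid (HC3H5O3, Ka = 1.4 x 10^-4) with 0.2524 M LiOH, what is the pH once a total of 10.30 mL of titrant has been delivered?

n(acid) = 0.07830 x 0.01923 = 0.001506 mol; n(LiOH) added = 0.2524 x 0.01030 = 0.002600 mol.
Base is in excess by 0.002600 - 0.001506 = 0.001094 mol in a total volume of 0.02953 L.
[OH^-] = 0.001094/0.02953 = 0.03705 M, so pOH = 1.43 and pH = 14.00 - 1.43 = 12.57.

12.57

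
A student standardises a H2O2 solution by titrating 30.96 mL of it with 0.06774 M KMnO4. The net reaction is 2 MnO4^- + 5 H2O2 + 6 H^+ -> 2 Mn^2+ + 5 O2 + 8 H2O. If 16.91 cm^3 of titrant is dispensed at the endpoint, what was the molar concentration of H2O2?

n(KMnO4) = 0.06774 x 0.01691 = 0.001145 mol.
From the balanced equation, 2 mol KMnO4 reacts with 5 mol H2O2, so n(H2O2) = 0.001145 x 5/2 = 0.002864 mol.
[H2O2] = 0.002864 / 0.03096 L = 0.0925 M.

0.0925 M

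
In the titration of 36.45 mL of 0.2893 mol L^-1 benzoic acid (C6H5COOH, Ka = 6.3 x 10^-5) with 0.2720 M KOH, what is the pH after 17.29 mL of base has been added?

Initial n(C6H5COOH) = 0.2893 x 0.03645 = 0.01054 mol.
n(KOH) added = 0.2720 x 0.01729 = 0.004703 mol, converting that many moles of C6H5COOH to C6H5COO-.
Remaining n(C6H5COOH) = 0.005842 mol; n(C6H5COO-) = 0.004703 mol.
By Henderson-Hasselbalch, pH = pKa + log([A^-]/[HA]) = 4.20 + log(0.004703/0.005842) = 4.20 + (-0.09) = 4.11.

4.11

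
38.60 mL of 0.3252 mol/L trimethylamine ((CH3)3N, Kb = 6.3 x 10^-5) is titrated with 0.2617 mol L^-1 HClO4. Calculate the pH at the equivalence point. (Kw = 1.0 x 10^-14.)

n((CH3)3N) = 0.3252 x 0.03860 = 0.01255 mol; V(HClO4) at equivalence = 0.01255/0.2617 = 0.04797 L.
At equivalence the base is fully converted to (CH3)3NH+; total volume = 0.08657 L, so [(CH3)3NH+] = 0.01255/0.08657 = 0.1450 M.
Ka((CH3)3NH+) = Kw/Kb = 1.0e-14 / 6.3 x 10^-5 = 1.59e-10.
[H^+] = sqrt(Ka x [(CH3)3NH+]) = sqrt(1.59e-10 x 0.1450) = 4.80e-6 M.
pH = -log(4.80e-6) = 5.32.

5.32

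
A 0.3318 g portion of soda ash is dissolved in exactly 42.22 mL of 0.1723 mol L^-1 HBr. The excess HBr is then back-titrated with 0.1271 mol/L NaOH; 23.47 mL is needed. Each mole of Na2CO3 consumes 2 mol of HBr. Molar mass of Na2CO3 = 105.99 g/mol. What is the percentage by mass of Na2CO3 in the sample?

68.5%

Total n(HBr) added = 0.1723 x 0.04222 = 0.007275 mol.
n(NaOH) used = 0.1271 x 0.02347 = 0.002983 mol, which equals the excess n(HBr).
So n(HBr) consumed by the sample = 0.007275 - 0.002983 = 0.004291 mol.
n(Na2CO3) = 0.004291 / 2 = 0.002146 mol.
mass Na2CO3 = 0.002146 x 105.99 = 0.2274 g, so %Na2CO3 = 0.2274/0.3318 x 100 = 68.5%.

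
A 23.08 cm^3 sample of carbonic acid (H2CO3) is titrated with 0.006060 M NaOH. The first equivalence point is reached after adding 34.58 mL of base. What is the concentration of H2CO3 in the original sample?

0.00908 M

n(NaOH) = 0.006060 x 0.03458 = 0.0002096 mol.
At the first equivalence point, 1 mol OH^- react per mol H2CO3, so n(H2CO3) = 0.0002096 / 1 = 0.0002096 mol.
[H2CO3] = 0.0002096 / 0.02308 L = 0.00908 M.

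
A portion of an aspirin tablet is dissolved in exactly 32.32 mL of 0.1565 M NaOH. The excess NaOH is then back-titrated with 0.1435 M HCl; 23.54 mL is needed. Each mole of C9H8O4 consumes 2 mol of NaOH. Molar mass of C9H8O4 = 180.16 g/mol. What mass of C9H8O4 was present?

0.151 g

Total n(NaOH) added = 0.1565 x 0.03232 = 0.005058 mol.
n(HCl) used = 0.1435 x 0.02354 = 0.003378 mol, which equals the excess n(NaOH).
So n(NaOH) consumed by the sample = 0.005058 - 0.003378 = 0.001680 mol.
n(C9H8O4) = 0.001680 / 2 = 0.0008400 mol.
mass = 0.0008400 mol x 180.16 g/mol = 0.151 g.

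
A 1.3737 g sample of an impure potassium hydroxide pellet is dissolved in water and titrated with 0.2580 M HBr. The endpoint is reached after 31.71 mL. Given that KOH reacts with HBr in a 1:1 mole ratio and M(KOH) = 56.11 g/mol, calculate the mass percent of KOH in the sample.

n(HBr) = 0.2580 x 0.03171 = 0.008181 mol.
n(KOH) = 0.008181 / 1 = 0.008181 mol.
mass of KOH = 0.008181 x 56.11 = 0.4590 g.
% purity = 0.4590 / 1.3737 x 100 = 33.4%.

33.4%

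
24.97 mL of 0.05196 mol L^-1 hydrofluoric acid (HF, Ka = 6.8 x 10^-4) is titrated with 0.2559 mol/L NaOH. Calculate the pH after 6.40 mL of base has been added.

12.04

n(acid) = 0.05196 x 0.02497 = 0.001297 mol; n(NaOH) added = 0.2559 x 0.006400 = 0.001638 mol.
Base is in excess by 0.001638 - 0.001297 = 0.0003403 mol in a total volume of 0.03137 L.
[OH^-] = 0.0003403/0.03137 = 0.01085 M, so pOH = 1.96 and pH = 14.00 - 1.96 = 12.04.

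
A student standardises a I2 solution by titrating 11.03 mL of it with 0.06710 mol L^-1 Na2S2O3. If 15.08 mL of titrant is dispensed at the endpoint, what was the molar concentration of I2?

n(Na2S2O3) = 0.06710 x 0.01508 = 0.001012 mol.
From the balanced equation, 2 mol Na2S2O3 reacts with 1 mol I2, so n(I2) = 0.001012 x 1/2 = 0.0005059 mol.
[I2] = 0.0005059 / 0.01103 L = 0.0459 M.

0.0459 M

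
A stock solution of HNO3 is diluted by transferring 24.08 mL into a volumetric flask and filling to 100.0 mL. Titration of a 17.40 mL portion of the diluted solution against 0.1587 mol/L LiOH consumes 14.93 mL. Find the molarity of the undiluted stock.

0.565 M

n(LiOH) = 0.1587 x 0.01493 = 0.002369 mol.
n(HNO3) in the aliquot = 0.002369 mol.
[diluted HNO3] = 0.002369 / 0.01740 = 0.1362 M.
Dilution factor = 100.0/24.08 = 4.153, so [stock] = 0.1362 x 4.153 = 0.565 M.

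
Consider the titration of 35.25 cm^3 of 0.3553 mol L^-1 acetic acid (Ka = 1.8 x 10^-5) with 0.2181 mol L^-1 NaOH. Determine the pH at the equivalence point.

n(CH3COOH) = 0.3553 x 0.03525 = 0.01252 mol; V(NaOH) at equivalence = 0.01252/0.2181 = 0.05742 L.
At equivalence all the acid is converted to CH3COO-; total volume = 0.03525 + 0.05742 = 0.09267 L, so [CH3COO-] = 0.01252/0.09267 = 0.1351 M.
Kb = Kw/Ka = 1.0e-14 / 1.8 x 10^-5 = 5.56e-10.
[OH^-] = sqrt(Kb x [CH3COO-]) = sqrt(5.56e-10 x 0.1351) = 8.66e-6 M.
pOH = 5.06, so pH = 14.00 - 5.06 = 8.94.

8.94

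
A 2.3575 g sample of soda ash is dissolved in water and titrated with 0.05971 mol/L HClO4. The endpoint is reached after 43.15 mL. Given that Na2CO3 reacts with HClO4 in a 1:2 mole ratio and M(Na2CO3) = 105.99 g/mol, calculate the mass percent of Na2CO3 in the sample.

n(HClO4) = 0.05971 x 0.04315 = 0.002576 mol.
n(Na2CO3) = 0.002576 / 2 = 0.001288 mol.
mass of Na2CO3 = 0.001288 x 105.99 = 0.1365 g.
% purity = 0.1365 / 2.3575 x 100 = 5.79%.

5.79%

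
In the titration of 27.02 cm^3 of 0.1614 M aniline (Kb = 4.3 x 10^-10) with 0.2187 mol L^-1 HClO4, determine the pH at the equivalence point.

n(C6H5NH2) = 0.1614 x 0.02702 = 0.004361 mol; V(HClO4) at equivalence = 0.004361/0.2187 = 0.01994 L.
At equivalence the base is fully converted to C6H5NH3+; total volume = 0.04696 L, so [C6H5NH3+] = 0.004361/0.04696 = 0.09287 M.
Ka(C6H5NH3+) = Kw/Kb = 1.0e-14 / 4.3 x 10^-10 = 2.33e-5.
[H^+] = sqrt(Ka x [C6H5NH3+]) = sqrt(2.33e-5 x 0.09287) = 0.00147 M.
pH = -log(0.00147) = 2.83.

2.83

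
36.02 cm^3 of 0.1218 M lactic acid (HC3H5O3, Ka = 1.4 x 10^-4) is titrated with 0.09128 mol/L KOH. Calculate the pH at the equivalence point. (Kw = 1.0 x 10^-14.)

8.29

n(HC3H5O3) = 0.1218 x 0.03602 = 0.004387 mol; V(KOH) at equivalence = 0.004387/0.09128 = 0.04806 L.
At equivalence all the acid is converted to C3H5O3-; total volume = 0.03602 + 0.04806 = 0.08408 L, so [C3H5O3-] = 0.004387/0.08408 = 0.05218 M.
Kb = Kw/Ka = 1.0e-14 / 1.4 x 10^-4 = 7.14e-11.
[OH^-] = sqrt(Kb x [C3H5O3-]) = sqrt(7.14e-11 x 0.05218) = 1.93e-6 M.
pOH = 5.71, so pH = 14.00 - 5.71 = 8.29.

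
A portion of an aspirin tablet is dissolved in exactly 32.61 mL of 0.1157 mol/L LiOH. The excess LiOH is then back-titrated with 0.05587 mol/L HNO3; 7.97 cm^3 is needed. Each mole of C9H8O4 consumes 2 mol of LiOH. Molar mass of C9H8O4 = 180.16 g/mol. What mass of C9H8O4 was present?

0.300 g

Total n(LiOH) added = 0.1157 x 0.03261 = 0.003773 mol.
n(HNO3) used = 0.05587 x 0.007970 = 0.0004453 mol, which equals the excess n(LiOH).
So n(LiOH) consumed by the sample = 0.003773 - 0.0004453 = 0.003328 mol.
n(C9H8O4) = 0.003328 / 2 = 0.001664 mol.
mass = 0.001664 mol x 180.16 g/mol = 0.300 g.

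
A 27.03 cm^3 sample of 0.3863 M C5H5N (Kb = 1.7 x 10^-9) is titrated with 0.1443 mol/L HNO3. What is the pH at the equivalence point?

3.10

n(C5H5N) = 0.3863 x 0.02703 = 0.01044 mol; V(HNO3) at equivalence = 0.01044/0.1443 = 0.07236 L.
At equivalence the base is fully converted to C5H5NH+; total volume = 0.09939 L, so [C5H5NH+] = 0.01044/0.09939 = 0.1051 M.
Ka(C5H5NH+) = Kw/Kb = 1.0e-14 / 1.7 x 10^-9 = 5.88e-6.
[H^+] = sqrt(Ka x [C5H5NH+]) = sqrt(5.88e-6 x 0.1051) = 0.000786 M.
pH = -log(0.000786) = 3.10.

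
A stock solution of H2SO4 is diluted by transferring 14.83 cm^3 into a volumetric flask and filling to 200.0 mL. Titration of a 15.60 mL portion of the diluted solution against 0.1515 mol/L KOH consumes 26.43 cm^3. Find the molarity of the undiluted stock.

n(KOH) = 0.1515 x 0.02643 = 0.004004 mol.
n(H2SO4) in the aliquot = 0.004004 x 1/2 = 0.002002 mol.
[diluted H2SO4] = 0.002002 / 0.01560 = 0.1283 M.
Dilution factor = 200.0/14.83 = 13.49, so [stock] = 0.1283 x 13.49 = 1.73 M.

1.73 M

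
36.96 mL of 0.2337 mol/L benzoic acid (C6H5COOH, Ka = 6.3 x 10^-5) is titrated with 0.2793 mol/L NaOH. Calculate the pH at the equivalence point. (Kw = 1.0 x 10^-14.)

8.65

n(C6H5COOH) = 0.2337 x 0.03696 = 0.008638 mol; V(NaOH) at equivalence = 0.008638/0.2793 = 0.03093 L.
At equivalence all the acid is converted to C6H5COO-; total volume = 0.03696 + 0.03093 = 0.06789 L, so [C6H5COO-] = 0.008638/0.06789 = 0.1272 M.
Kb = Kw/Ka = 1.0e-14 / 6.3 x 10^-5 = 1.59e-10.
[OH^-] = sqrt(Kb x [C6H5COO-]) = sqrt(1.59e-10 x 0.1272) = 4.49e-6 M.
pOH = 5.35, so pH = 14.00 - 5.35 = 8.65.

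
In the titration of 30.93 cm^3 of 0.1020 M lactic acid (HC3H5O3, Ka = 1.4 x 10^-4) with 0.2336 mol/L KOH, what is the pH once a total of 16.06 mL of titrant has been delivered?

n(acid) = 0.1020 x 0.03093 = 0.003155 mol; n(KOH) added = 0.2336 x 0.01606 = 0.003752 mol.
Base is in excess by 0.003752 - 0.003155 = 0.0005968 mol in a total volume of 0.04699 L.
[OH^-] = 0.0005968/0.04699 = 0.01270 M, so pOH = 1.90 and pH = 14.00 - 1.90 = 12.10.

12.10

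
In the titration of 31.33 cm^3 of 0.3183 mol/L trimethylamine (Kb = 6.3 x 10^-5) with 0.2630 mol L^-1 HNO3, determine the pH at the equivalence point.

n((CH3)3N) = 0.3183 x 0.03133 = 0.009972 mol; V(HNO3) at equivalence = 0.009972/0.2630 = 0.03792 L.
At equivalence the base is fully converted to (CH3)3NH+; total volume = 0.06925 L, so [(CH3)3NH+] = 0.009972/0.06925 = 0.1440 M.
Ka((CH3)3NH+) = Kw/Kb = 1.0e-14 / 6.3 x 10^-5 = 1.59e-10.
[H^+] = sqrt(Ka x [(CH3)3NH+]) = sqrt(1.59e-10 x 0.1440) = 4.78e-6 M.
pH = -log(4.78e-6) = 5.32.

5.32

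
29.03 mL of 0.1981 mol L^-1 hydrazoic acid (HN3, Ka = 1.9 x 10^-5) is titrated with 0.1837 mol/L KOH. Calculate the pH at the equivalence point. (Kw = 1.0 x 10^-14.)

8.85

n(HN3) = 0.1981 x 0.02903 = 0.005751 mol; V(KOH) at equivalence = 0.005751/0.1837 = 0.03131 L.
At equivalence all the acid is converted to N3-; total volume = 0.02903 + 0.03131 = 0.06034 L, so [N3-] = 0.005751/0.06034 = 0.09531 M.
Kb = Kw/Ka = 1.0e-14 / 1.9 x 10^-5 = 5.26e-10.
[OH^-] = sqrt(Kb x [N3-]) = sqrt(5.26e-10 x 0.09531) = 7.08e-6 M.
pOH = 5.15, so pH = 14.00 - 5.15 = 8.85.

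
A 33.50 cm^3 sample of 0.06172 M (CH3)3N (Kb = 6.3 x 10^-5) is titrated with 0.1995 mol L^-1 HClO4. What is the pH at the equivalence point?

5.56

n((CH3)3N) = 0.06172 x 0.03350 = 0.002068 mol; V(HClO4) at equivalence = 0.002068/0.1995 = 0.01036 L.
At equivalence the base is fully converted to (CH3)3NH+; total volume = 0.04386 L, so [(CH3)3NH+] = 0.002068/0.04386 = 0.04714 M.
Ka((CH3)3NH+) = Kw/Kb = 1.0e-14 / 6.3 x 10^-5 = 1.59e-10.
[H^+] = sqrt(Ka x [(CH3)3NH+]) = sqrt(1.59e-10 x 0.04714) = 2.74e-6 M.
pH = -log(2.74e-6) = 5.56.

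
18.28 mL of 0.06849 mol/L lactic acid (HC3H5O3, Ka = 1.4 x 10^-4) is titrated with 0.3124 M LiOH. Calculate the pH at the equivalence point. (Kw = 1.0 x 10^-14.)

8.30

n(HC3H5O3) = 0.06849 x 0.01828 = 0.001252 mol; V(LiOH) at equivalence = 0.001252/0.3124 = 0.004008 L.
At equivalence all the acid is converted to C3H5O3-; total volume = 0.01828 + 0.004008 = 0.02229 L, so [C3H5O3-] = 0.001252/0.02229 = 0.05617 M.
Kb = Kw/Ka = 1.0e-14 / 1.4 x 10^-4 = 7.14e-11.
[OH^-] = sqrt(Kb x [C3H5O3-]) = sqrt(7.14e-11 x 0.05617) = 2.00e-6 M.
pOH = 5.70, so pH = 14.00 - 5.70 = 8.30.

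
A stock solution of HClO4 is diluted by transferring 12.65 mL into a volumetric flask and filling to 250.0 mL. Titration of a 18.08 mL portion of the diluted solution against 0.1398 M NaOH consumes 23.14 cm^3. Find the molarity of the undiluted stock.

n(NaOH) = 0.1398 x 0.02314 = 0.003235 mol.
n(HClO4) in the aliquot = 0.003235 mol.
[diluted HClO4] = 0.003235 / 0.01808 = 0.1789 M.
Dilution factor = 250.0/12.65 = 19.76, so [stock] = 0.1789 x 19.76 = 3.54 M.

3.54 M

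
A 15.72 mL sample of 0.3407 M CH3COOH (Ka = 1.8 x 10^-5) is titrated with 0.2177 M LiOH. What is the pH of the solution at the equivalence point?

8.93

n(CH3COOH) = 0.3407 x 0.01572 = 0.005356 mol; V(LiOH) at equivalence = 0.005356/0.2177 = 0.02460 L.
At equivalence all the acid is converted to CH3COO-; total volume = 0.01572 + 0.02460 = 0.04032 L, so [CH3COO-] = 0.005356/0.04032 = 0.1328 M.
Kb = Kw/Ka = 1.0e-14 / 1.8 x 10^-5 = 5.56e-10.
[OH^-] = sqrt(Kb x [CH3COO-]) = sqrt(5.56e-10 x 0.1328) = 8.59e-6 M.
pOH = 5.07, so pH = 14.00 - 5.07 = 8.93.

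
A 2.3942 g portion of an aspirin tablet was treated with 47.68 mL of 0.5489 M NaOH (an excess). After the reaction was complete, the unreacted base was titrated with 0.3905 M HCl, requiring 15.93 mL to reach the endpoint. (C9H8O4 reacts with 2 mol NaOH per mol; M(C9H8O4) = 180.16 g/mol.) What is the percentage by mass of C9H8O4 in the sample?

Total n(NaOH) added = 0.5489 x 0.04768 = 0.02617 mol.
n(HCl) used = 0.3905 x 0.01593 = 0.006221 mol, which equals the excess n(NaOH).
So n(NaOH) consumed by the sample = 0.02617 - 0.006221 = 0.01995 mol.
n(C9H8O4) = 0.01995 / 2 = 0.009975 mol.
mass C9H8O4 = 0.009975 x 180.16 = 1.797 g, so %C9H8O4 = 1.797/2.3942 x 100 = 75.1%.

75.1%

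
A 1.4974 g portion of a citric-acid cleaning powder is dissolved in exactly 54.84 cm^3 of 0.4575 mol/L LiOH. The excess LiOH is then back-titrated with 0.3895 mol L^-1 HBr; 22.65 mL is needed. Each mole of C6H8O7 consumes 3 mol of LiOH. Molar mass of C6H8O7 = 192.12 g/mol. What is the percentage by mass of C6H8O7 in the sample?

69.6%

Total n(LiOH) added = 0.4575 x 0.05484 = 0.02509 mol.
n(HBr) used = 0.3895 x 0.02265 = 0.008822 mol, which equals the excess n(LiOH).
So n(LiOH) consumed by the sample = 0.02509 - 0.008822 = 0.01627 mol.
n(C6H8O7) = 0.01627 / 3 = 0.005422 mol.
mass C6H8O7 = 0.005422 x 192.12 = 1.042 g, so %C6H8O7 = 1.042/1.4974 x 100 = 69.6%.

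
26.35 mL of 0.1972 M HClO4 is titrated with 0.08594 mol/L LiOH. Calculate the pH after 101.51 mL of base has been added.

12.44

n(acid) = 0.1972 x 0.02635 = 0.005196 mol; n(LiOH) added = 0.08594 x 0.1015 = 0.008724 mol.
Base is in excess by 0.008724 - 0.005196 = 0.003528 mol in a total volume of 0.1279 L.
[OH^-] = 0.003528/0.1279 = 0.02759 M, so pOH = 1.56 and pH = 14.00 - 1.56 = 12.44.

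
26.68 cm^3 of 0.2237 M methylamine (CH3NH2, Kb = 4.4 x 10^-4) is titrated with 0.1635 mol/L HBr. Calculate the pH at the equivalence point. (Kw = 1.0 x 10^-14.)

5.83

n(CH3NH2) = 0.2237 x 0.02668 = 0.005968 mol; V(HBr) at equivalence = 0.005968/0.1635 = 0.03650 L.
At equivalence the base is fully converted to CH3NH3+; total volume = 0.06318 L, so [CH3NH3+] = 0.005968/0.06318 = 0.09446 M.
Ka(CH3NH3+) = Kw/Kb = 1.0e-14 / 4.4 x 10^-4 = 2.27e-11.
[H^+] = sqrt(Ka x [CH3NH3+]) = sqrt(2.27e-11 x 0.09446) = 1.47e-6 M.
pH = -log(1.47e-6) = 5.83.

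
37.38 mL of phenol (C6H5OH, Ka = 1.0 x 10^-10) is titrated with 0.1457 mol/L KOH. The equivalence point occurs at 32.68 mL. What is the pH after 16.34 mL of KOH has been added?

10.00

16.34 mL is exactly half the equivalence volume (32.68/2), i.e. the half-equivalence point.
There, n(HA) = n(A^-), so pH = pKa = -log(1.0 x 10^-10) = 10.00.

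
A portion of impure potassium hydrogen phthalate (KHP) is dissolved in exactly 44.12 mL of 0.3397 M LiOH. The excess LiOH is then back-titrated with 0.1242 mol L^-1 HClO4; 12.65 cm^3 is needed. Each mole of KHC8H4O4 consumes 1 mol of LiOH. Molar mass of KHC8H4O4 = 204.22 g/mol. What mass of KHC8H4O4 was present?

Total n(LiOH) added = 0.3397 x 0.04412 = 0.01499 mol.
n(HClO4) used = 0.1242 x 0.01265 = 0.001571 mol, which equals the excess n(LiOH).
So n(LiOH) consumed by the sample = 0.01499 - 0.001571 = 0.01342 mol.
n(KHC8H4O4) = 0.01342 / 1 = 0.01342 mol.
mass = 0.01342 mol x 204.22 g/mol = 2.74 g.

2.74 g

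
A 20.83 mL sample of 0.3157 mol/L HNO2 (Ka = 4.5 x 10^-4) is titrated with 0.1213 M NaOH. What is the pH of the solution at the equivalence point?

8.14

n(HNO2) = 0.3157 x 0.02083 = 0.006576 mol; V(NaOH) at equivalence = 0.006576/0.1213 = 0.05421 L.
At equivalence all the acid is converted to NO2-; total volume = 0.02083 + 0.05421 = 0.07504 L, so [NO2-] = 0.006576/0.07504 = 0.08763 M.
Kb = Kw/Ka = 1.0e-14 / 4.5 x 10^-4 = 2.22e-11.
[OH^-] = sqrt(Kb x [NO2-]) = sqrt(2.22e-11 x 0.08763) = 1.40e-6 M.
pOH = 5.86, so pH = 14.00 - 5.86 = 8.14.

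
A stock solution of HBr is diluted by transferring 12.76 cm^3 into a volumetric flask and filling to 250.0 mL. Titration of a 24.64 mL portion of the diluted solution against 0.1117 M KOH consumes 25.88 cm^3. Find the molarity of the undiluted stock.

n(KOH) = 0.1117 x 0.02588 = 0.002891 mol.
n(HBr) in the aliquot = 0.002891 mol.
[diluted HBr] = 0.002891 / 0.02464 = 0.1173 M.
Dilution factor = 250.0/12.76 = 19.59, so [stock] = 0.1173 x 19.59 = 2.30 M.

2.30 M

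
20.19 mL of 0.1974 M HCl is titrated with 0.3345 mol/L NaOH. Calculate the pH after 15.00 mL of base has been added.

12.47

n(acid) = 0.1974 x 0.02019 = 0.003986 mol; n(NaOH) added = 0.3345 x 0.01500 = 0.005018 mol.
Base is in excess by 0.005018 - 0.003986 = 0.001032 mol in a total volume of 0.03519 L.
[OH^-] = 0.001032/0.03519 = 0.02933 M, so pOH = 1.53 and pH = 14.00 - 1.53 = 12.47.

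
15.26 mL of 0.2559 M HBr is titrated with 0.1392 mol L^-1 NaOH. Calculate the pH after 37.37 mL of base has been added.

12.39

n(acid) = 0.2559 x 0.01526 = 0.003905 mol; n(NaOH) added = 0.1392 x 0.03737 = 0.005202 mol.
Base is in excess by 0.005202 - 0.003905 = 0.001297 mol in a total volume of 0.05263 L.
[OH^-] = 0.001297/0.05263 = 0.02464 M, so pOH = 1.61 and pH = 14.00 - 1.61 = 12.39.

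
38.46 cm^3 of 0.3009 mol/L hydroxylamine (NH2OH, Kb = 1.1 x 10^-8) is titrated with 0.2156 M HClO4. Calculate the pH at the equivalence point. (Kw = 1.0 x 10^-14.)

n(NH2OH) = 0.3009 x 0.03846 = 0.01157 mol; V(HClO4) at equivalence = 0.01157/0.2156 = 0.05368 L.
At equivalence the base is fully converted to NH3OH+; total volume = 0.09214 L, so [NH3OH+] = 0.01157/0.09214 = 0.1256 M.
Ka(NH3OH+) = Kw/Kb = 1.0e-14 / 1.1 x 10^-8 = 9.09e-7.
[H^+] = sqrt(Ka x [NH3OH+]) = sqrt(9.09e-7 x 0.1256) = 0.000338 M.
pH = -log(0.000338) = 3.47.

3.47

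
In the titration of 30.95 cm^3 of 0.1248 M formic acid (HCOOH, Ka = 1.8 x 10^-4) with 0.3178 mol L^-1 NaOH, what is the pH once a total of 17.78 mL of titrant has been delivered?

12.56

n(acid) = 0.1248 x 0.03095 = 0.003863 mol; n(NaOH) added = 0.3178 x 0.01778 = 0.005650 mol.
Base is in excess by 0.005650 - 0.003863 = 0.001788 mol in a total volume of 0.04873 L.
[OH^-] = 0.001788/0.04873 = 0.03669 M, so pOH = 1.44 and pH = 14.00 - 1.44 = 12.56.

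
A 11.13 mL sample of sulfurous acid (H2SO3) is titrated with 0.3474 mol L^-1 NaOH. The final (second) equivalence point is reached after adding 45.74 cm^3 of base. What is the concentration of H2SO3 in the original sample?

n(NaOH) = 0.3474 x 0.04574 = 0.01589 mol.
At the final (second) equivalence point, 2 mol OH^- react per mol H2SO3, so n(H2SO3) = 0.01589 / 2 = 0.007945 mol.
[H2SO3] = 0.007945 / 0.01113 L = 0.714 M.

0.714 M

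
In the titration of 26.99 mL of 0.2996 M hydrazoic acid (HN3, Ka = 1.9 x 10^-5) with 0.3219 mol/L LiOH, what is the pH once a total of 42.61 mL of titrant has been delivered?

12.91

n(acid) = 0.2996 x 0.02699 = 0.008086 mol; n(LiOH) added = 0.3219 x 0.04261 = 0.01372 mol.
Base is in excess by 0.01372 - 0.008086 = 0.005630 mol in a total volume of 0.06960 L.
[OH^-] = 0.005630/0.06960 = 0.08089 M, so pOH = 1.09 and pH = 14.00 - 1.09 = 12.91.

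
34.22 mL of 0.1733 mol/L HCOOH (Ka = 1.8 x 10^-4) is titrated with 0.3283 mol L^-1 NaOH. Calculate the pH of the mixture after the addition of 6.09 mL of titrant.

Initial n(HCOOH) = 0.1733 x 0.03422 = 0.005930 mol.
n(NaOH) added = 0.3283 x 0.006090 = 0.001999 mol, converting that many moles of HCOOH to HCOO-.
Remaining n(HCOOH) = 0.003931 mol; n(HCOO-) = 0.001999 mol.
By Henderson-Hasselbalch, pH = pKa + log([A^-]/[HA]) = 3.74 + log(0.001999/0.003931) = 3.74 + (-0.29) = 3.45.

3.45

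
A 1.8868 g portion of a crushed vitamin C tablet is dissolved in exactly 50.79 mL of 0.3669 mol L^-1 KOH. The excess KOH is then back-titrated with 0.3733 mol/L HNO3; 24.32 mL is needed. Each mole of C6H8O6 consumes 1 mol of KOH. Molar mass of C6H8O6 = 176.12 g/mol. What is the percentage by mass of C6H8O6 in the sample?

Total n(KOH) added = 0.3669 x 0.05079 = 0.01863 mol.
n(HNO3) used = 0.3733 x 0.02432 = 0.009079 mol, which equals the excess n(KOH).
So n(KOH) consumed by the sample = 0.01863 - 0.009079 = 0.009556 mol.
n(C6H8O6) = 0.009556 / 1 = 0.009556 mol.
mass C6H8O6 = 0.009556 x 176.12 = 1.683 g, so %C6H8O6 = 1.683/1.8868 x 100 = 89.2%.

89.2%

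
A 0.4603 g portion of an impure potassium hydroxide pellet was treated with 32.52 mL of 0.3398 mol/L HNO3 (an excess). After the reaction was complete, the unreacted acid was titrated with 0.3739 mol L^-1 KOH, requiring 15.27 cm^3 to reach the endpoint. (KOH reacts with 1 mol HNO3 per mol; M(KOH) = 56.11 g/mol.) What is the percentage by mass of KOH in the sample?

65.1%

Total n(HNO3) added = 0.3398 x 0.03252 = 0.01105 mol.
n(KOH) used = 0.3739 x 0.01527 = 0.005709 mol, which equals the excess n(HNO3).
So n(HNO3) consumed by the sample = 0.01105 - 0.005709 = 0.005341 mol.
n(KOH) = 0.005341 / 1 = 0.005341 mol.
mass KOH = 0.005341 x 56.11 = 0.2997 g, so %KOH = 0.2997/0.4603 x 100 = 65.1%.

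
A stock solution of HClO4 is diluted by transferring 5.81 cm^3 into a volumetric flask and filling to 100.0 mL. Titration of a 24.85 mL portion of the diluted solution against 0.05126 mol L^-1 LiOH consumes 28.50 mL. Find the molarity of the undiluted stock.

n(LiOH) = 0.05126 x 0.02850 = 0.001461 mol.
n(HClO4) in the aliquot = 0.001461 mol.
[diluted HClO4] = 0.001461 / 0.02485 = 0.05879 M.
Dilution factor = 100.0/5.810 = 17.21, so [stock] = 0.05879 x 17.21 = 1.01 M.

1.01 M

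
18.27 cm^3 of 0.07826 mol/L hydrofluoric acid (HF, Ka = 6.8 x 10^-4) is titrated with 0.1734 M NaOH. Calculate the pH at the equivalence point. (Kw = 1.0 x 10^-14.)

n(HF) = 0.07826 x 0.01827 = 0.001430 mol; V(NaOH) at equivalence = 0.001430/0.1734 = 0.008246 L.
At equivalence all the acid is converted to F-; total volume = 0.01827 + 0.008246 = 0.02652 L, so [F-] = 0.001430/0.02652 = 0.05392 M.
Kb = Kw/Ka = 1.0e-14 / 6.8 x 10^-4 = 1.47e-11.
[OH^-] = sqrt(Kb x [F-]) = sqrt(1.47e-11 x 0.05392) = 8.90e-7 M.
pOH = 6.05, so pH = 14.00 - 6.05 = 7.95.

7.95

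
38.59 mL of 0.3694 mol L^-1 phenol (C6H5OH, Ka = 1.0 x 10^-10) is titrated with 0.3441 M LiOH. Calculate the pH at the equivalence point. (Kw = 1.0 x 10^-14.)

n(C6H5OH) = 0.3694 x 0.03859 = 0.01426 mol; V(LiOH) at equivalence = 0.01426/0.3441 = 0.04143 L.
At equivalence all the acid is converted to C6H5O-; total volume = 0.03859 + 0.04143 = 0.08002 L, so [C6H5O-] = 0.01426/0.08002 = 0.1782 M.
Kb = Kw/Ka = 1.0e-14 / 1.0 x 10^-10 = 0.000100.
[OH^-] = sqrt(Kb x [C6H5O-]) = sqrt(0.000100 x 0.1782) = 0.00422 M.
pOH = 2.37, so pH = 14.00 - 2.37 = 11.63.

11.63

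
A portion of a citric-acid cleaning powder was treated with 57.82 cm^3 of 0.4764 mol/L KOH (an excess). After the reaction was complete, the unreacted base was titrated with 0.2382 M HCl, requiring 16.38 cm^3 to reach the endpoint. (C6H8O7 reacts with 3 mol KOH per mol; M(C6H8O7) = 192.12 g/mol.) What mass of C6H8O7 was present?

1.51 g

Total n(KOH) added = 0.4764 x 0.05782 = 0.02755 mol.
n(HCl) used = 0.2382 x 0.01638 = 0.003902 mol, which equals the excess n(KOH).
So n(KOH) consumed by the sample = 0.02755 - 0.003902 = 0.02364 mol.
n(C6H8O7) = 0.02364 / 3 = 0.007881 mol.
mass = 0.007881 mol x 192.12 g/mol = 1.51 g.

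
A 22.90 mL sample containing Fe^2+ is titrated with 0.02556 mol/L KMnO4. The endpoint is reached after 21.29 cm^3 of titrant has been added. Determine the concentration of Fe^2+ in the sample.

n(KMnO4) = 0.02556 x 0.02129 = 0.0005442 mol.
From the balanced equation, 1 mol KMnO4 reacts with 5 mol Fe^2+, so n(Fe^2+) = 0.0005442 x 5/1 = 0.002721 mol.
[Fe^2+] = 0.002721 / 0.02290 L = 0.119 M.

0.119 M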